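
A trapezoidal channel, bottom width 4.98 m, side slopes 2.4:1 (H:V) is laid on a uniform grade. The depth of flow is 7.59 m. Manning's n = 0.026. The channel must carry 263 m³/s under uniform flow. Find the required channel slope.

S = 0.000241

With bottom width b = 4.98 m and side slope z = 2.4: A = (b + zy)y = (4.98 + 2.4×7.59)×7.59 = 176.1 m²; P = b + 2y√(1+z²) = 4.98 + 2×7.59×2.6 = 44.45 m.
Hydraulic radius R = A/P = 176.1/44.45 = 3.961 m.
From Manning's equation, S = [nQ / (1 A R^(2/3))]² = [0.026 × 263 / (1 × 176.1 × 3.961^(2/3))]² = 0.000241.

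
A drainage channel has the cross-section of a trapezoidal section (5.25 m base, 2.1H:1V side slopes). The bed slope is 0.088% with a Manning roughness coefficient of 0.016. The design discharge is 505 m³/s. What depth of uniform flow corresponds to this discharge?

y_n = 6.41 m

Manning's equation rearranged: A R^(2/3) = nQ / (1·√S) = 0.016 × 505 / (√0.00088) = 272.4.
Try y = 7.92 m: A R^(2/3) = 445.2 — over.
Try y = 4.69 m: A R^(2/3) = 134.5 — short.
Try y = 6.41 m: A R^(2/3) = 272.3 — matches.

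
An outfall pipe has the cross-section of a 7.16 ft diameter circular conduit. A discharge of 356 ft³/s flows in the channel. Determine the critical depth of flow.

y_c = 4.94 ft

At critical depth, Q² T / (g A³) = 1, i.e. A³/T = Q²/g = 356²/32.2 = 3936.
At y = 4.09 ft: A³/T = 1895 — short.
At y = 4.94 ft: A³/T = 3928 — close enough.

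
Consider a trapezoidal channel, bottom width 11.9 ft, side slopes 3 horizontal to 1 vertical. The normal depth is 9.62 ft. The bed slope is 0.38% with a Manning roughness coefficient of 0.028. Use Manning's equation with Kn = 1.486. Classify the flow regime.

With bottom width b = 11.9 ft and side slope z = 3: A = (b + zy)y = (11.9 + 3×9.62)×9.62 = 392.1 ft²; P = b + 2y√(1+z²) = 11.9 + 2×9.62×3.162 = 72.74 ft.
Hydraulic radius R = A/P = 392.1/72.74 = 5.39 ft.
V = (1.486/n) R^(2/3) √S = (1.486/0.028) × 5.39^(2/3) × √0.0038 = 10.06 ft/s. Hydraulic depth D_h = A/T = 392.1/69.62 = 5.632 ft.
Froude number Fr = V/√(g·D_h) = 10.06/√(32.2×5.632) = 0.747, which is less than 1, so the flow is subcritical.

subcritical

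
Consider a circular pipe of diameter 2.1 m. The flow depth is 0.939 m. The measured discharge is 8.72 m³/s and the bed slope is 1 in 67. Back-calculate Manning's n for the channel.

For a circular section of diameter D = 2.1 m at depth y = 0.939 m, the central angle is θ = 2 arccos(1 − 2y/D) = 2.93 rad. Then A = (D²/8)(θ − sin θ) = 1.499 m² and P = Dθ/2 = 3.076 m.
Hydraulic radius R = A/P = 1.499/3.076 = 0.4873 m.
Rearranging Manning's equation: n = (1/Q) A R^(2/3) S^(1/2) = (1/8.72) × 1.499 × 0.4873^(2/3) × √0.01493 = 0.013.

n = 0.013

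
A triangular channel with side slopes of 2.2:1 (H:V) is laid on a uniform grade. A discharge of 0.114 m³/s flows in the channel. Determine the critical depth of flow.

At critical depth, Q² T / (g A³) = 1, i.e. A³/T = Q²/g = 0.114²/9.81 = 0.001325.
At y = 0.243 m: A³/T = 0.00205 — over.
At y = 0.152 m: A³/T = 0.0001964 — short.
At y = 0.223 m: A³/T = 0.001335 — ≈ 0.001325.

y_c = 0.223 m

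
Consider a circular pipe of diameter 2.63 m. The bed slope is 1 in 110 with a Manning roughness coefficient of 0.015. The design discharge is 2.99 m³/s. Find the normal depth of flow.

Manning's equation rearranged: A R^(2/3) = nQ / (1·√S) = 0.015 × 2.99 / (√0.009091) = 0.4704.
Trying y = 0.503 m: A R^(2/3) = 0.3285 — low.
Trying y = 0.601 m: A R^(2/3) = 0.4705 — ≈ 0.4704.

y_n = 0.601 m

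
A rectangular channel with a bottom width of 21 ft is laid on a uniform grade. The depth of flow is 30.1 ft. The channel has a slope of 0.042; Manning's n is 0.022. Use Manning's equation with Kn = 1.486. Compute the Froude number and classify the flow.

Flow area A = b·y = 21 × 30.1 = 632.1 ft². Wetted perimeter P = b + 2y = 21 + 2×30.1 = 81.2 ft.
Hydraulic radius R = A/P = 632.1/81.2 = 7.784 ft.
V = (1.486/n) R^(2/3) √S = (1.486/0.022) × 7.784^(2/3) × √0.042 = 54.37 ft/s. Hydraulic depth D_h = A/T = 632.1/21 = 30.1 ft.
Froude number Fr = V/√(g·D_h) = 54.37/√(32.2×30.1) = 1.75, which is greater than 1, so the flow is supercritical.

supercritical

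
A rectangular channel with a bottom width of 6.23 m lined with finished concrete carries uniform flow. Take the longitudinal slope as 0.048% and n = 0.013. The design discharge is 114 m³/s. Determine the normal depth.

Manning's equation rearranged: A R^(2/3) = nQ / (1·√S) = 0.013 × 114 / (√0.00048) = 67.64.
Try y = 7.93 m: A R^(2/3) = 84.49 — high.
Try y = 4.92 m: A R^(2/3) = 47.14 — low.
Try y = 6.59 m: A R^(2/3) = 67.65 — matches.

y_n = 6.59 m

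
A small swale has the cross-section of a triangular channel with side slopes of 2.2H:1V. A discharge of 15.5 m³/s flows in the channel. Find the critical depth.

y_c = 1.59 m

At critical depth, Q² T / (g A³) = 1, i.e. A³/T = Q²/g = 15.5²/9.81 = 24.49.
At y = 1.82 m: A³/T = 48.33 — too large.
At y = 1.29 m: A³/T = 8.645 — too small.
At y = 1.59 m: A³/T = 24.59 — ≈ 24.49.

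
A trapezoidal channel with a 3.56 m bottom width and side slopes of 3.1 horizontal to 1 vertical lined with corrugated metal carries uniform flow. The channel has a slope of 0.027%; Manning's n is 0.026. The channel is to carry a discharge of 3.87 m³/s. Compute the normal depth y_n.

Manning's equation rearranged: A R^(2/3) = nQ / (1·√S) = 0.026 × 3.87 / (√0.00027) = 6.124.
Try y = 1.31 m: A R^(2/3) = 8.785 — too large.
Try y = 0.941 m: A R^(2/3) = 4.474 — too small.
Try y = 1.1 m: A R^(2/3) = 6.129 — ≈ 6.124.

y_n = 1.1 m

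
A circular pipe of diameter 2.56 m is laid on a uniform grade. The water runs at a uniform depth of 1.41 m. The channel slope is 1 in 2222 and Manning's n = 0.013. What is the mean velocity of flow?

V = 1.26 m/s

For a circular section of diameter D = 2.56 m at depth y = 1.41 m, the central angle is θ = 2 arccos(1 − 2y/D) = 3.345 rad. Then A = (D²/8)(θ − sin θ) = 2.906 m² and P = Dθ/2 = 4.282 m.
Hydraulic radius R = A/P = 2.906/4.282 = 0.6787 m.
From Manning's equation, V = (1/n) R^(2/3) S^(1/2) = (1/0.013) × 0.6787^(2/3) × 0.00045^(1/2) = 1.26 m/s.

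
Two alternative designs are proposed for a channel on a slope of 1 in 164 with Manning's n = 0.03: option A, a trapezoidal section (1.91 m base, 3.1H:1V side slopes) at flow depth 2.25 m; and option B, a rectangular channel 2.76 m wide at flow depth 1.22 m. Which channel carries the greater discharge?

Channel A: With bottom width b = 1.91 m and side slope z = 3.1: A = (b + zy)y = (1.91 + 3.1×2.25)×2.25 = 19.99 m²; P = b + 2y√(1+z²) = 1.91 + 2×2.25×3.257 = 16.57 m. Hydraulic radius R = A/P = 19.99/16.57 = 1.207 m. Q_A = (1/0.03)·19.99·1.207^(2/3)·√0.006098 = 58.98 m³/s.
Channel B: Flow area A = b·y = 2.76 × 1.22 = 3.367 m². Wetted perimeter P = b + 2y = 2.76 + 2×1.22 = 5.2 m. Hydraulic radius R = A/P = 3.367/5.2 = 0.6475 m. Q_B = (1/0.03)·3.367·0.6475^(2/3)·√0.006098 = 6.56 m³/s.
Q_A = 58.98 m³/s vs Q_B = 6.56 m³/s, so channel A carries more.

channel A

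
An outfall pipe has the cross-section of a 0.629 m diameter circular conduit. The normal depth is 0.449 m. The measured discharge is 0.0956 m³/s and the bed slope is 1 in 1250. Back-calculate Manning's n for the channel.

n = 0.023

For a circular section of diameter D = 0.629 m at depth y = 0.449 m, the central angle is θ = 2 arccos(1 − 2y/D) = 4.025 rad. Then A = (D²/8)(θ − sin θ) = 0.2373 m² and P = Dθ/2 = 1.266 m.
Hydraulic radius R = A/P = 0.2373/1.266 = 0.1875 m.
Rearranging Manning's equation: n = (1/Q) A R^(2/3) S^(1/2) = (1/0.0956) × 0.2373 × 0.1875^(2/3) × √0.0008 = 0.023.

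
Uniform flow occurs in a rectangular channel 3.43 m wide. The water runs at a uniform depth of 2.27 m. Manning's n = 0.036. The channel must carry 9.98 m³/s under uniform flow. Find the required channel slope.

S = 0.0022

Flow area A = b·y = 3.43 × 2.27 = 7.786 m². Wetted perimeter P = b + 2y = 3.43 + 2×2.27 = 7.97 m.
Hydraulic radius R = A/P = 7.786/7.97 = 0.9769 m.
From Manning's equation, S = [nQ / (1 A R^(2/3))]² = [0.036 × 9.98 / (1 × 7.786 × 0.9769^(2/3))]² = 0.0022.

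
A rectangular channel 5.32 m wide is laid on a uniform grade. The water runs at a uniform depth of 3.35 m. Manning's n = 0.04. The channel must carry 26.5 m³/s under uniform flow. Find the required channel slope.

S = 0.00209

Flow area A = b·y = 5.32 × 3.35 = 17.82 m². Wetted perimeter P = b + 2y = 5.32 + 2×3.35 = 12.02 m.
Hydraulic radius R = A/P = 17.82/12.02 = 1.483 m.
From Manning's equation, S = [nQ / (1 A R^(2/3))]² = [0.04 × 26.5 / (1 × 17.82 × 1.483^(2/3))]² = 0.00209.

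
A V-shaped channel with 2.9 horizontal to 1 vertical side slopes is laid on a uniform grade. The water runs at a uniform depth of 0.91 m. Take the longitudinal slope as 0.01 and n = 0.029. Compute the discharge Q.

Q = 4.72 m³/s

For a triangular section with side slope z = 2.9: A = zy² = 2.9×0.91² = 2.401 m²; P = 2y√(1+z²) = 2×0.91×3.068 = 5.583 m.
Hydraulic radius R = A/P = 2.401/5.583 = 0.4301 m.
Manning's equation: Q = (1/n) A R^(2/3) S^(1/2) = (1/0.029) × 2.401 × 0.4301^(2/3) × 0.01^(1/2) = 4.72 m³/s.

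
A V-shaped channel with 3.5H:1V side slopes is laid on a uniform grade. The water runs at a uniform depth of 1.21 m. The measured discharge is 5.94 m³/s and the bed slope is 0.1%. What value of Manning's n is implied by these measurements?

n = 0.019

For a triangular section with side slope z = 3.5: A = zy² = 3.5×1.21² = 5.124 m²; P = 2y√(1+z²) = 2×1.21×3.64 = 8.809 m.
Hydraulic radius R = A/P = 5.124/8.809 = 0.5817 m.
Rearranging Manning's equation: n = (1/Q) A R^(2/3) S^(1/2) = (1/5.94) × 5.124 × 0.5817^(2/3) × √0.001 = 0.019.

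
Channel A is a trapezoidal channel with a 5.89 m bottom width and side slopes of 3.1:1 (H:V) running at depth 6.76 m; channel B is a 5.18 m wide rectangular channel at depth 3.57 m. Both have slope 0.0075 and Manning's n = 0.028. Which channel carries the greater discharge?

Channel A: With bottom width b = 5.89 m and side slope z = 3.1: A = (b + zy)y = (5.89 + 3.1×6.76)×6.76 = 181.5 m²; P = b + 2y√(1+z²) = 5.89 + 2×6.76×3.257 = 49.93 m. Hydraulic radius R = A/P = 181.5/49.93 = 3.635 m. Q_A = (1/0.028)·181.5·3.635^(2/3)·√0.0075 = 1327 m³/s.
Channel B: Flow area A = b·y = 5.18 × 3.57 = 18.49 m². Wetted perimeter P = b + 2y = 5.18 + 2×3.57 = 12.32 m. Hydraulic radius R = A/P = 18.49/12.32 = 1.501 m. Q_B = (1/0.028)·18.49·1.501^(2/3)·√0.0075 = 74.98 m³/s.
Q_A = 1327 m³/s vs Q_B = 74.98 m³/s, so channel A carries more.

channel A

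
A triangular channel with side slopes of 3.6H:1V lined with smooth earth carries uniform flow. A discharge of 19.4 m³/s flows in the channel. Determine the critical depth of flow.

At critical depth, Q² T / (g A³) = 1, i.e. A³/T = Q²/g = 19.4²/9.81 = 38.36.
Try y = 1.03 m: A³/T = 7.512 — too small.
Try y = 1.56 m: A³/T = 59.87 — too large.
Try y = 1.43 m: A³/T = 38.75 — ≈ 38.36.

y_c = 1.43 m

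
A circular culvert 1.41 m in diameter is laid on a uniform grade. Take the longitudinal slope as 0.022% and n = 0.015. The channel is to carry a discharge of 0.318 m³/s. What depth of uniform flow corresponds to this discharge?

Manning's equation rearranged: A R^(2/3) = nQ / (1·√S) = 0.015 × 0.318 / (√0.00022) = 0.3216.
Try y = 0.567 m: A R^(2/3) = 0.2651 — low.
Try y = 0.733 m: A R^(2/3) = 0.416 — high.
Try y = 0.631 m: A R^(2/3) = 0.3214 — ≈ 0.3216.

y_n = 0.631 m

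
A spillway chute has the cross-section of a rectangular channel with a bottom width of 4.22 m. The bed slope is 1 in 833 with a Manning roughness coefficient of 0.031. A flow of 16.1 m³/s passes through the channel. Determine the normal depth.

y_n = 2.97 m

Manning's equation rearranged: A R^(2/3) = nQ / (1·√S) = 0.031 × 16.1 / (√0.0012) = 14.4.
At y = 3.69 m: A R^(2/3) = 18.95 — high.
At y = 2.06 m: A R^(2/3) = 8.937 — low.
At y = 2.97 m: A R^(2/3) = 14.42 — close enough.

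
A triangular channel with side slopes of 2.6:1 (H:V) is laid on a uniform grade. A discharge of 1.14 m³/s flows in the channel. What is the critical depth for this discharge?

y_c = 0.523 m

At critical depth, Q² T / (g A³) = 1, i.e. A³/T = Q²/g = 1.14²/9.81 = 0.1325.
At y = 0.416 m: A³/T = 0.04211 — low.
At y = 0.636 m: A³/T = 0.3517 — high.
At y = 0.523 m: A³/T = 0.1323 — matches.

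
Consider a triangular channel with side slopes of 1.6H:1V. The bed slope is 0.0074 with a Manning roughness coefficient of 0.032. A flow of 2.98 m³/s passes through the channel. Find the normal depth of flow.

Manning's equation rearranged: A R^(2/3) = nQ / (1·√S) = 0.032 × 2.98 / (√0.0074) = 1.109.
Try y = 1.31 m: A R^(2/3) = 1.855 — high.
Try y = 1.08 m: A R^(2/3) = 1.109 — close enough.

y_n = 1.08 m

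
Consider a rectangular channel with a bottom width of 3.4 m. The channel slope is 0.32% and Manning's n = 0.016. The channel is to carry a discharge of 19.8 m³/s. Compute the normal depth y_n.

y_n = 1.8 m

Manning's equation rearranged: A R^(2/3) = nQ / (1·√S) = 0.016 × 19.8 / (√0.0032) = 5.6.
At y = 2.05 m: A R^(2/3) = 6.638 — too large.
At y = 1.28 m: A R^(2/3) = 3.529 — too small.
At y = 1.8 m: A R^(2/3) = 5.596 — matches.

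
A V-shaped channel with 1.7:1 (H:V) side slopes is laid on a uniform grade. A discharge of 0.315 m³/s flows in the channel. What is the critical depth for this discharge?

At critical depth, Q² T / (g A³) = 1, i.e. A³/T = Q²/g = 0.315²/9.81 = 0.01011.
At y = 0.419 m: A³/T = 0.01866 — over.
At y = 0.29 m: A³/T = 0.002964 — short.
At y = 0.371 m: A³/T = 0.01016 — close enough.

y_c = 0.371 m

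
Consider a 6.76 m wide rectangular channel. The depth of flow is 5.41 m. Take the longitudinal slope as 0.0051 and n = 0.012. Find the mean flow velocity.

V = 9.7 m/s

Flow area A = b·y = 6.76 × 5.41 = 36.57 m². Wetted perimeter P = b + 2y = 6.76 + 2×5.41 = 17.58 m.
Hydraulic radius R = A/P = 36.57/17.58 = 2.08 m.
From Manning's equation, V = (1/n) R^(2/3) S^(1/2) = (1/0.012) × 2.08^(2/3) × 0.0051^(1/2) = 9.7 m/s.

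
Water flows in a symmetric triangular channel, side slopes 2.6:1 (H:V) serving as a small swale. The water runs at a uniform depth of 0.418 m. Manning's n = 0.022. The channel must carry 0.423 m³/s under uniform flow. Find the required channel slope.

For a triangular section with side slope z = 2.6: A = zy² = 2.6×0.418² = 0.4543 m²; P = 2y√(1+z²) = 2×0.418×2.786 = 2.329 m.
Hydraulic radius R = A/P = 0.4543/2.329 = 0.1951 m.
From Manning's equation, S = [nQ / (1 A R^(2/3))]² = [0.022 × 0.423 / (1 × 0.4543 × 0.1951^(2/3))]² = 0.00371.

S = 0.00371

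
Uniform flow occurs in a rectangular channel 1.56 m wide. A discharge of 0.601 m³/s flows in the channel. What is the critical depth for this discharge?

For a rectangular channel, critical depth y_c = (q²/g)^(1/3) where q = Q/b = 0.601/1.56 = 0.3853 m²/s.
So y_c = (0.3853²/9.81)^(1/3) = 0.247 m.

y_c = 0.247 m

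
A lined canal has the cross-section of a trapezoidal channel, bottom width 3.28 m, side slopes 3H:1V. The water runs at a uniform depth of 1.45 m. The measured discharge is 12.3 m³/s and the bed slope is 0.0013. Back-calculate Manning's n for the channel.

n = 0.03

With bottom width b = 3.28 m and side slope z = 3: A = (b + zy)y = (3.28 + 3×1.45)×1.45 = 11.06 m²; P = b + 2y√(1+z²) = 3.28 + 2×1.45×3.162 = 12.45 m.
Hydraulic radius R = A/P = 11.06/12.45 = 0.8886 m.
Rearranging Manning's equation: n = (1/Q) A R^(2/3) S^(1/2) = (1/12.3) × 11.06 × 0.8886^(2/3) × √0.0013 = 0.03.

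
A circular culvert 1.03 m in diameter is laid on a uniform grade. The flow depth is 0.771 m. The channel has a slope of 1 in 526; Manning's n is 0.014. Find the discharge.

For a circular section of diameter D = 1.03 m at depth y = 0.771 m, the central angle is θ = 2 arccos(1 − 2y/D) = 4.182 rad. Then A = (D²/8)(θ − sin θ) = 0.669 m² and P = Dθ/2 = 2.154 m.
Hydraulic radius R = A/P = 0.669/2.154 = 0.3106 m.
Manning's equation: Q = (1/n) A R^(2/3) S^(1/2) = (1/0.014) × 0.669 × 0.3106^(2/3) × 0.001901^(1/2) = 0.956 m³/s.

Q = 0.956 m³/s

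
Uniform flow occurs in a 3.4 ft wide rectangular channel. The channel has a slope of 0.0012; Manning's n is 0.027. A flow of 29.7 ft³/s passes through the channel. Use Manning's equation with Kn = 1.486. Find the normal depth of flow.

Manning's equation rearranged: A R^(2/3) = nQ / (1.486·√S) = 0.027 × 29.7 / (1.486 × √0.0012) = 15.58.
At y = 4.68 ft: A R^(2/3) = 18.43 — too large.
At y = 4.06 ft: A R^(2/3) = 15.57 — close enough.

y_n = 4.06 ft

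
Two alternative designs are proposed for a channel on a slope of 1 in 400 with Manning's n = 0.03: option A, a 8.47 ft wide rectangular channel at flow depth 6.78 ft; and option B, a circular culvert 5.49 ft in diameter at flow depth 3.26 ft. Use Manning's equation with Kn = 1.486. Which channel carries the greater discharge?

Channel A: Flow area A = b·y = 8.47 × 6.78 = 57.43 ft². Wetted perimeter P = b + 2y = 8.47 + 2×6.78 = 22.03 ft. Hydraulic radius R = A/P = 57.43/22.03 = 2.607 ft. Q_A = (1.486/0.03)·57.43·2.607^(2/3)·√0.0025 = 269.4 ft³/s.
Channel B: For a circular section of diameter D = 5.49 ft at depth y = 3.26 ft, the central angle is θ = 2 arccos(1 − 2y/D) = 3.519 rad. Then A = (D²/8)(θ − sin θ) = 14.65 ft² and P = Dθ/2 = 9.66 ft. Hydraulic radius R = A/P = 14.65/9.66 = 1.516 ft. Q_B = (1.486/0.03)·14.65·1.516^(2/3)·√0.0025 = 47.88 ft³/s.
Q_A = 269.4 ft³/s vs Q_B = 47.88 ft³/s, so channel A carries more.

channel A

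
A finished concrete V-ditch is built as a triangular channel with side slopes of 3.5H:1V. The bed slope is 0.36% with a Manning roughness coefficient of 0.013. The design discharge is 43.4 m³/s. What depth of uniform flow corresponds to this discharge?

Manning's equation rearranged: A R^(2/3) = nQ / (1·√S) = 0.013 × 43.4 / (√0.0036) = 9.403.
Try y = 2.04 m: A R^(2/3) = 14.38 — high.
Try y = 1.3 m: A R^(2/3) = 4.324 — low.
Try y = 1.74 m: A R^(2/3) = 9.408 — matches.

y_n = 1.74 m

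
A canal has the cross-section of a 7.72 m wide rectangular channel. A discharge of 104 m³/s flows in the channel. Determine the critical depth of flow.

y_c = 2.64 m

For a rectangular channel, critical depth y_c = (q²/g)^(1/3) where q = Q/b = 104/7.72 = 13.47 m²/s.
So y_c = (13.47²/9.81)^(1/3) = 2.64 m.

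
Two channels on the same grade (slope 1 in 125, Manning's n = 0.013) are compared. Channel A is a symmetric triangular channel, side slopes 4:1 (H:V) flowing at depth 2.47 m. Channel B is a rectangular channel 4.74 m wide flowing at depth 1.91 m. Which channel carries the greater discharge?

channel A

Channel A: For a triangular section with side slope z = 4: A = zy² = 4×2.47² = 24.4 m²; P = 2y√(1+z²) = 2×2.47×4.123 = 20.37 m. Hydraulic radius R = A/P = 24.4/20.37 = 1.198 m. Q_A = (1/0.013)·24.4·1.198^(2/3)·√0.008 = 189.4 m³/s.
Channel B: Flow area A = b·y = 4.74 × 1.91 = 9.053 m². Wetted perimeter P = b + 2y = 4.74 + 2×1.91 = 8.56 m. Hydraulic radius R = A/P = 9.053/8.56 = 1.058 m. Q_B = (1/0.013)·9.053·1.058^(2/3)·√0.008 = 64.66 m³/s.
Q_A = 189.4 m³/s vs Q_B = 64.66 m³/s, so channel A carries more.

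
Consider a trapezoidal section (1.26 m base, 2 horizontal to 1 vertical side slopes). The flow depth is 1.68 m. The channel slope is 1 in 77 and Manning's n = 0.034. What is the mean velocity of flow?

V = 3.09 m/s

With bottom width b = 1.26 m and side slope z = 2: A = (b + zy)y = (1.26 + 2×1.68)×1.68 = 7.762 m²; P = b + 2y√(1+z²) = 1.26 + 2×1.68×2.236 = 8.773 m.
Hydraulic radius R = A/P = 7.762/8.773 = 0.8847 m.
From Manning's equation, V = (1/n) R^(2/3) S^(1/2) = (1/0.034) × 0.8847^(2/3) × 0.01299^(1/2) = 3.09 m/s.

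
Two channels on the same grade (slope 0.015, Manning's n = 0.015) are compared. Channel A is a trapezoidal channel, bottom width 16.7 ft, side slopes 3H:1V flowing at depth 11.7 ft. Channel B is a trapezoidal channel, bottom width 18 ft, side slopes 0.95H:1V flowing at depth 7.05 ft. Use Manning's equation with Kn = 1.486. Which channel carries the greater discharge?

channel A

Channel A: With bottom width b = 16.7 ft and side slope z = 3: A = (b + zy)y = (16.7 + 3×11.7)×11.7 = 606.1 ft²; P = b + 2y√(1+z²) = 16.7 + 2×11.7×3.162 = 90.7 ft. Hydraulic radius R = A/P = 606.1/90.7 = 6.682 ft. Q_A = (1.486/0.015)·606.1·6.682^(2/3)·√0.015 = 26090 ft³/s.
Channel B: With bottom width b = 18 ft and side slope z = 0.95: A = (b + zy)y = (18 + 0.95×7.05)×7.05 = 174.1 ft²; P = b + 2y√(1+z²) = 18 + 2×7.05×1.379 = 37.45 ft. Hydraulic radius R = A/P = 174.1/37.45 = 4.65 ft. Q_B = (1.486/0.015)·174.1·4.65^(2/3)·√0.015 = 5885 ft³/s.
Q_A = 26090 ft³/s vs Q_B = 5885 ft³/s, so channel A carries more.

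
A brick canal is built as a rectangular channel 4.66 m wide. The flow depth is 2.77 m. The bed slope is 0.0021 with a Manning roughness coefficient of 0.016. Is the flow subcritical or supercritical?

Flow area A = b·y = 4.66 × 2.77 = 12.91 m². Wetted perimeter P = b + 2y = 4.66 + 2×2.77 = 10.2 m.
Hydraulic radius R = A/P = 12.91/10.2 = 1.266 m.
V = (1/n) R^(2/3) √S = (1/0.016) × 1.266^(2/3) × √0.0021 = 3.351 m/s. Hydraulic depth D_h = A/T = 12.91/4.66 = 2.77 m.
Froude number Fr = V/√(g·D_h) = 3.351/√(9.81×2.77) = 0.643, which is less than 1, so the flow is subcritical.

subcritical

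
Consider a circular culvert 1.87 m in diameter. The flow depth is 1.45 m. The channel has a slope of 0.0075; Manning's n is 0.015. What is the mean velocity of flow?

For a circular section of diameter D = 1.87 m at depth y = 1.45 m, the central angle is θ = 2 arccos(1 − 2y/D) = 4.308 rad. Then A = (D²/8)(θ − sin θ) = 2.285 m² and P = Dθ/2 = 4.028 m.
Hydraulic radius R = A/P = 2.285/4.028 = 0.5673 m.
From Manning's equation, V = (1/n) R^(2/3) S^(1/2) = (1/0.015) × 0.5673^(2/3) × 0.0075^(1/2) = 3.96 m/s.

V = 3.96 m/s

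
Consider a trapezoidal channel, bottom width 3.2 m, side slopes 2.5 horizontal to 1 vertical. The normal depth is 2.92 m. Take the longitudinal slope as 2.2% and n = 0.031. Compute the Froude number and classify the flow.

With bottom width b = 3.2 m and side slope z = 2.5: A = (b + zy)y = (3.2 + 2.5×2.92)×2.92 = 30.66 m²; P = b + 2y√(1+z²) = 3.2 + 2×2.92×2.693 = 18.92 m.
Hydraulic radius R = A/P = 30.66/18.92 = 1.62 m.
V = (1/n) R^(2/3) √S = (1/0.031) × 1.62^(2/3) × √0.022 = 6.6 m/s. Hydraulic depth D_h = A/T = 30.66/17.8 = 1.722 m.
Froude number Fr = V/√(g·D_h) = 6.6/√(9.81×1.722) = 1.61, which is greater than 1, so the flow is supercritical.

supercritical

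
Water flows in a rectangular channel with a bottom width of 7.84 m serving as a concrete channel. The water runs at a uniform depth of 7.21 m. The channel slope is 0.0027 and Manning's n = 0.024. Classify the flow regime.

subcritical

Flow area A = b·y = 7.84 × 7.21 = 56.53 m². Wetted perimeter P = b + 2y = 7.84 + 2×7.21 = 22.26 m.
Hydraulic radius R = A/P = 56.53/22.26 = 2.539 m.
V = (1/n) R^(2/3) √S = (1/0.024) × 2.539^(2/3) × √0.0027 = 4.03 m/s. Hydraulic depth D_h = A/T = 56.53/7.84 = 7.21 m.
Froude number Fr = V/√(g·D_h) = 4.03/√(9.81×7.21) = 0.479, which is less than 1, so the flow is subcritical.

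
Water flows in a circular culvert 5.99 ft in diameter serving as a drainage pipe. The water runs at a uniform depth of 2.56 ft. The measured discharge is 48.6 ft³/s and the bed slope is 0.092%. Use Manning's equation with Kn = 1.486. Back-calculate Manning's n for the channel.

n = 0.013

For a circular section of diameter D = 5.99 ft at depth y = 2.56 ft, the central angle is θ = 2 arccos(1 − 2y/D) = 2.85 rad. Then A = (D²/8)(θ − sin θ) = 11.49 ft² and P = Dθ/2 = 8.536 ft.
Hydraulic radius R = A/P = 11.49/8.536 = 1.346 ft.
Rearranging Manning's equation: n = (1.486/Q) A R^(2/3) S^(1/2) = (1.486/48.6) × 11.49 × 1.346^(2/3) × √0.00092 = 0.013.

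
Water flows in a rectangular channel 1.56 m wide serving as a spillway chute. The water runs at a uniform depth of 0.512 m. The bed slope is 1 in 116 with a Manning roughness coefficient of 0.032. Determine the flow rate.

Q = 1.06 m³/s

Flow area A = b·y = 1.56 × 0.512 = 0.7987 m². Wetted perimeter P = b + 2y = 1.56 + 2×0.512 = 2.584 m.
Hydraulic radius R = A/P = 0.7987/2.584 = 0.3091 m.
Manning's equation: Q = (1/n) A R^(2/3) S^(1/2) = (1/0.032) × 0.7987 × 0.3091^(2/3) × 0.008621^(1/2) = 1.06 m³/s.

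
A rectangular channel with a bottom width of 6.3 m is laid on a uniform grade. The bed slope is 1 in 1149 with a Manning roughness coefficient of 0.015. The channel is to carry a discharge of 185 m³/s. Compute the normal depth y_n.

Manning's equation rearranged: A R^(2/3) = nQ / (1·√S) = 0.015 × 185 / (√0.0008703) = 94.06.
Try y = 9.94 m: A R^(2/3) = 112 — too large.
Try y = 7.63 m: A R^(2/3) = 82.04 — too small.
Try y = 8.56 m: A R^(2/3) = 94.04 — matches.

y_n = 8.56 m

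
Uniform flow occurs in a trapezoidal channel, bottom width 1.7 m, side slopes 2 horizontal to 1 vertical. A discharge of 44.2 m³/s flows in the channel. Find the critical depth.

At critical depth, Q² T / (g A³) = 1, i.e. A³/T = Q²/g = 44.2²/9.81 = 199.1.
At y = 1.69 m: A³/T = 74.8 — low.
At y = 2.51 m: A³/T = 408.8 — high.
At y = 2.13 m: A³/T = 200.2 — close enough.

y_c = 2.13 m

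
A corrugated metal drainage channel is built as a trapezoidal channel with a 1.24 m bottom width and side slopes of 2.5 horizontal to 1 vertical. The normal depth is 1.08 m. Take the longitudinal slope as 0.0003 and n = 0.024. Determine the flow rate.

With bottom width b = 1.24 m and side slope z = 2.5: A = (b + zy)y = (1.24 + 2.5×1.08)×1.08 = 4.255 m²; P = b + 2y√(1+z²) = 1.24 + 2×1.08×2.693 = 7.056 m.
Hydraulic radius R = A/P = 4.255/7.056 = 0.6031 m.
Manning's equation: Q = (1/n) A R^(2/3) S^(1/2) = (1/0.024) × 4.255 × 0.6031^(2/3) × 0.0003^(1/2) = 2.19 m³/s.

Q = 2.19 m³/s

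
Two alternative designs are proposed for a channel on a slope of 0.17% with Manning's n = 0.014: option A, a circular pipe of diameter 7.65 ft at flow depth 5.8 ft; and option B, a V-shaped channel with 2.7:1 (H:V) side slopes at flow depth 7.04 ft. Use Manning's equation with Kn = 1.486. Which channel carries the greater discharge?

Channel A: For a circular section of diameter D = 7.65 ft at depth y = 5.8 ft, the central angle is θ = 2 arccos(1 − 2y/D) = 4.227 rad. Then A = (D²/8)(θ − sin θ) = 37.39 ft² and P = Dθ/2 = 16.17 ft. Hydraulic radius R = A/P = 37.39/16.17 = 2.313 ft. Q_A = (1.486/0.014)·37.39·2.313^(2/3)·√0.0017 = 286.2 ft³/s.
Channel B: For a triangular section with side slope z = 2.7: A = zy² = 2.7×7.04² = 133.8 ft²; P = 2y√(1+z²) = 2×7.04×2.879 = 40.54 ft. Hydraulic radius R = A/P = 133.8/40.54 = 3.301 ft. Q_B = (1.486/0.014)·133.8·3.301^(2/3)·√0.0017 = 1298 ft³/s.
Q_A = 286.2 ft³/s vs Q_B = 1298 ft³/s, so channel B carries more.

channel B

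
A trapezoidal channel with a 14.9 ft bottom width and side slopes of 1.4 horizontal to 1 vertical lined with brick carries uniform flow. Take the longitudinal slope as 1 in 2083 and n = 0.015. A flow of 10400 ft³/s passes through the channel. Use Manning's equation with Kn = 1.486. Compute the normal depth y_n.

y_n = 21.6 ft

Manning's equation rearranged: A R^(2/3) = nQ / (1.486·√S) = 0.015 × 10400 / (1.486 × √0.0004801) = 4791.
Try y = 15.1 ft: A R^(2/3) = 2202 — too small.
Try y = 27.2 ft: A R^(2/3) = 8082 — too large.
Try y = 21.6 ft: A R^(2/3) = 4801 — matches.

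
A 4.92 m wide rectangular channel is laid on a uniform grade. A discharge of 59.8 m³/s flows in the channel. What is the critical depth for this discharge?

y_c = 2.47 m

For a rectangular channel, critical depth y_c = (q²/g)^(1/3) where q = Q/b = 59.8/4.92 = 12.15 m²/s.
So y_c = (12.15²/9.81)^(1/3) = 2.47 m.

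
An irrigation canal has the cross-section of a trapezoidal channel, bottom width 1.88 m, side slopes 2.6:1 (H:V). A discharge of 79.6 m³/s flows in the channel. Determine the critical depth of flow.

At critical depth, Q² T / (g A³) = 1, i.e. A³/T = Q²/g = 79.6²/9.81 = 645.9.
Try y = 2.01 m: A³/T = 236.3 — low.
Try y = 2.79 m: A³/T = 1010 — high.
Try y = 2.52 m: A³/T = 640.3 — matches.

y_c = 2.52 m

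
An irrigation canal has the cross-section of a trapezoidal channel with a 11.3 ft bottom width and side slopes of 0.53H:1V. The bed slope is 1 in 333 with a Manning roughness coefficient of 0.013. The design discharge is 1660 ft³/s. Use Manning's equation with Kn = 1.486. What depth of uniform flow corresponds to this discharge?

Manning's equation rearranged: A R^(2/3) = nQ / (1.486·√S) = 0.013 × 1660 / (1.486 × √0.003003) = 265.
Trying y = 6.01 ft: A R^(2/3) = 200.5 — short.
Trying y = 8.47 ft: A R^(2/3) = 358.5 — over.
Trying y = 7.1 ft: A R^(2/3) = 265.3 — ≈ 265.

y_n = 7.1 ft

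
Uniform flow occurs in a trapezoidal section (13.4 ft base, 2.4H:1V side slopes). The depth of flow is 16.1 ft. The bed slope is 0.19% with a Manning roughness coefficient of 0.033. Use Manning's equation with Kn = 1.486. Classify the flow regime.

With bottom width b = 13.4 ft and side slope z = 2.4: A = (b + zy)y = (13.4 + 2.4×16.1)×16.1 = 837.8 ft²; P = b + 2y√(1+z²) = 13.4 + 2×16.1×2.6 = 97.12 ft.
Hydraulic radius R = A/P = 837.8/97.12 = 8.627 ft.
V = (1.486/n) R^(2/3) √S = (1.486/0.033) × 8.627^(2/3) × √0.0019 = 8.256 ft/s. Hydraulic depth D_h = A/T = 837.8/90.68 = 9.24 ft.
Froude number Fr = V/√(g·D_h) = 8.256/√(32.2×9.24) = 0.479, which is less than 1, so the flow is subcritical.

subcritical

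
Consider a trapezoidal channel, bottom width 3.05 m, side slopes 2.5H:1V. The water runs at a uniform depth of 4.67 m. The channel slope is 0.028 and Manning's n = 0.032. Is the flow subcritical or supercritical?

With bottom width b = 3.05 m and side slope z = 2.5: A = (b + zy)y = (3.05 + 2.5×4.67)×4.67 = 68.77 m²; P = b + 2y√(1+z²) = 3.05 + 2×4.67×2.693 = 28.2 m.
Hydraulic radius R = A/P = 68.77/28.2 = 2.439 m.
V = (1/n) R^(2/3) √S = (1/0.032) × 2.439^(2/3) × √0.028 = 9.474 m/s. Hydraulic depth D_h = A/T = 68.77/26.4 = 2.605 m.
Froude number Fr = V/√(g·D_h) = 9.474/√(9.81×2.605) = 1.87, which is greater than 1, so the flow is supercritical.

supercritical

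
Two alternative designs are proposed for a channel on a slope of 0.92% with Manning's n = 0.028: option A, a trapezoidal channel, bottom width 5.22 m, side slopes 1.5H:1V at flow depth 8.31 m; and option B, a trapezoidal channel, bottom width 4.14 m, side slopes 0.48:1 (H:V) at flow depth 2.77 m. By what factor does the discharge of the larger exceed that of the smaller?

Channel A: With bottom width b = 5.22 m and side slope z = 1.5: A = (b + zy)y = (5.22 + 1.5×8.31)×8.31 = 147 m²; P = b + 2y√(1+z²) = 5.22 + 2×8.31×1.803 = 35.18 m. Hydraulic radius R = A/P = 147/35.18 = 4.177 m. Q_A = (1/0.028)·147·4.177^(2/3)·√0.0092 = 1306 m³/s.
Channel B: With bottom width b = 4.14 m and side slope z = 0.48: A = (b + zy)y = (4.14 + 0.48×2.77)×2.77 = 15.15 m²; P = b + 2y√(1+z²) = 4.14 + 2×2.77×1.109 = 10.29 m. Hydraulic radius R = A/P = 15.15/10.29 = 1.473 m. Q_B = (1/0.028)·15.15·1.473^(2/3)·√0.0092 = 67.19 m³/s.
The larger discharge is 1306 m³/s and the smaller is 67.19 m³/s; the ratio is 19.4.

19.4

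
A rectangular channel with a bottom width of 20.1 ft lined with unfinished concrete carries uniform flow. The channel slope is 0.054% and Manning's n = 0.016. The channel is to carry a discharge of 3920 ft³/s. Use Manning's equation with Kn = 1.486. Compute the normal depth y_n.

y_n = 24.4 ft

Manning's equation rearranged: A R^(2/3) = nQ / (1.486·√S) = 0.016 × 3920 / (1.486 × √0.00054) = 1816.
At y = 28 ft: A R^(2/3) = 2136 — over.
At y = 19.1 ft: A R^(2/3) = 1349 — short.
At y = 24.4 ft: A R^(2/3) = 1815 — ≈ 1816.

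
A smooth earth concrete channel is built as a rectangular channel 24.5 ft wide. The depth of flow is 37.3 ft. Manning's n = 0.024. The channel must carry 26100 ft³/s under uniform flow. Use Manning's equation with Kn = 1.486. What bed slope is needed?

Flow area A = b·y = 24.5 × 37.3 = 913.8 ft². Wetted perimeter P = b + 2y = 24.5 + 2×37.3 = 99.1 ft.
Hydraulic radius R = A/P = 913.8/99.1 = 9.221 ft.
From Manning's equation, S = [nQ / (1.486 A R^(2/3))]² = [0.024 × 26100 / (1.486 × 913.8 × 9.221^(2/3))]² = 0.011.

S = 0.011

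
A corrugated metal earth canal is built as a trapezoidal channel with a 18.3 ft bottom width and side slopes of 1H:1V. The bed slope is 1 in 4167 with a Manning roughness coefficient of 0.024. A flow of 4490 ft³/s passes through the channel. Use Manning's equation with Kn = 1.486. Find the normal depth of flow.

y_n = 22.7 ft

Manning's equation rearranged: A R^(2/3) = nQ / (1.486·√S) = 0.024 × 4490 / (1.486 × √0.00024) = 4681.
Trying y = 20.3 ft: A R^(2/3) = 3721 — low.
Trying y = 24.9 ft: A R^(2/3) = 5677 — high.
Trying y = 22.7 ft: A R^(2/3) = 4681 — close enough.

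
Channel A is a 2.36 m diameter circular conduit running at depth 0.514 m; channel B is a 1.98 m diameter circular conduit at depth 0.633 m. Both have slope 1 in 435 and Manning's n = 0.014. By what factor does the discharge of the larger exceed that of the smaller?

1.33

Channel A: For a circular section of diameter D = 2.36 m at depth y = 0.514 m, the central angle is θ = 2 arccos(1 − 2y/D) = 1.942 rad. Then A = (D²/8)(θ − sin θ) = 0.7034 m² and P = Dθ/2 = 2.292 m. Hydraulic radius R = A/P = 0.7034/2.292 = 0.3069 m. Q_A = (1/0.014)·0.7034·0.3069^(2/3)·√0.002299 = 1.096 m³/s.
Channel B: For a circular section of diameter D = 1.98 m at depth y = 0.633 m, the central angle is θ = 2 arccos(1 − 2y/D) = 2.404 rad. Then A = (D²/8)(θ − sin θ) = 0.8483 m² and P = Dθ/2 = 2.38 m. Hydraulic radius R = A/P = 0.8483/2.38 = 0.3565 m. Q_B = (1/0.014)·0.8483·0.3565^(2/3)·√0.002299 = 1.461 m³/s.
The larger discharge is 1.461 m³/s and the smaller is 1.096 m³/s; the ratio is 1.33.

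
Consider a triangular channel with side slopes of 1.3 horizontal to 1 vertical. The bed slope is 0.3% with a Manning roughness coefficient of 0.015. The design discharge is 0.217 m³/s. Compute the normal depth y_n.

y_n = 0.396 m

Manning's equation rearranged: A R^(2/3) = nQ / (1·√S) = 0.015 × 0.217 / (√0.003) = 0.05943.
Try y = 0.477 m: A R^(2/3) = 0.09743 — too large.
Try y = 0.324 m: A R^(2/3) = 0.03473 — too small.
Try y = 0.396 m: A R^(2/3) = 0.05931 — close enough.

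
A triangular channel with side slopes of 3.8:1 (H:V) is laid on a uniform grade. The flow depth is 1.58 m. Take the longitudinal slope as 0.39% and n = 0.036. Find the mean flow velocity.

V = 1.45 m/s

For a triangular section with side slope z = 3.8: A = zy² = 3.8×1.58² = 9.486 m²; P = 2y√(1+z²) = 2×1.58×3.929 = 12.42 m.
Hydraulic radius R = A/P = 9.486/12.42 = 0.764 m.
From Manning's equation, V = (1/n) R^(2/3) S^(1/2) = (1/0.036) × 0.764^(2/3) × 0.0039^(1/2) = 1.45 m/s.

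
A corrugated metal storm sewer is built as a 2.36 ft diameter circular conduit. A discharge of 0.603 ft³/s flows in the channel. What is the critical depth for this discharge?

y_c = 0.255 ft

At critical depth, Q² T / (g A³) = 1, i.e. A³/T = Q²/g = 0.603²/32.2 = 0.01129.
Trying y = 0.309 ft: A³/T = 0.02418 — over.
Trying y = 0.191 ft: A³/T = 0.003603 — short.
Trying y = 0.255 ft: A³/T = 0.01132 — ≈ 0.01129.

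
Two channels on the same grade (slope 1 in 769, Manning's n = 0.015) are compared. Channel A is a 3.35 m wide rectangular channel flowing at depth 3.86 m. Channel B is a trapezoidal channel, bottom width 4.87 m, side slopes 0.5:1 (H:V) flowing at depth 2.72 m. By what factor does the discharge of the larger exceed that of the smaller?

1.58

Channel A: Flow area A = b·y = 3.35 × 3.86 = 12.93 m². Wetted perimeter P = b + 2y = 3.35 + 2×3.86 = 11.07 m. Hydraulic radius R = A/P = 12.93/11.07 = 1.168 m. Q_A = (1/0.015)·12.93·1.168^(2/3)·√0.0013 = 34.48 m³/s.
Channel B: With bottom width b = 4.87 m and side slope z = 0.5: A = (b + zy)y = (4.87 + 0.5×2.72)×2.72 = 16.95 m²; P = b + 2y√(1+z²) = 4.87 + 2×2.72×1.118 = 10.95 m. Hydraulic radius R = A/P = 16.95/10.95 = 1.547 m. Q_B = (1/0.015)·16.95·1.547^(2/3)·√0.0013 = 54.5 m³/s.
The larger discharge is 54.5 m³/s and the smaller is 34.48 m³/s; the ratio is 1.58.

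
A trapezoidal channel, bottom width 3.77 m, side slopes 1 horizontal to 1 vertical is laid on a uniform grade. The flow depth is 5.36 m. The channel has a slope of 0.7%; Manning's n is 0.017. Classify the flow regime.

With bottom width b = 3.77 m and side slope z = 1: A = (b + zy)y = (3.77 + 1×5.36)×5.36 = 48.94 m²; P = b + 2y√(1+z²) = 3.77 + 2×5.36×1.414 = 18.93 m.
Hydraulic radius R = A/P = 48.94/18.93 = 2.585 m.
V = (1/n) R^(2/3) √S = (1/0.017) × 2.585^(2/3) × √0.007 = 9.27 m/s. Hydraulic depth D_h = A/T = 48.94/14.49 = 3.377 m.
Froude number Fr = V/√(g·D_h) = 9.27/√(9.81×3.377) = 1.61, which is greater than 1, so the flow is supercritical.

supercritical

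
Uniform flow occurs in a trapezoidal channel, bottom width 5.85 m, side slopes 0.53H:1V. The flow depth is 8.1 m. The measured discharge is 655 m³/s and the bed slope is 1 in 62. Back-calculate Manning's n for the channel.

n = 0.036

With bottom width b = 5.85 m and side slope z = 0.53: A = (b + zy)y = (5.85 + 0.53×8.1)×8.1 = 82.16 m²; P = b + 2y√(1+z²) = 5.85 + 2×8.1×1.132 = 24.18 m.
Hydraulic radius R = A/P = 82.16/24.18 = 3.397 m.
Rearranging Manning's equation: n = (1/Q) A R^(2/3) S^(1/2) = (1/655) × 82.16 × 3.397^(2/3) × √0.01613 = 0.036.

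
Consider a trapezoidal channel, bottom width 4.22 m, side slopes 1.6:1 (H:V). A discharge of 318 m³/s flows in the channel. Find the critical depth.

At critical depth, Q² T / (g A³) = 1, i.e. A³/T = Q²/g = 318²/9.81 = 10310.
Trying y = 5.96 m: A³/T = 23660 — high.
Trying y = 3.53 m: A³/T = 2724 — low.
Trying y = 4.89 m: A³/T = 10280 — matches.

y_c = 4.89 m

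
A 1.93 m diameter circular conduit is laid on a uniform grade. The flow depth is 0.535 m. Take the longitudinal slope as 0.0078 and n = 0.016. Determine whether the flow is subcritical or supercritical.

For a circular section of diameter D = 1.93 m at depth y = 0.535 m, the central angle is θ = 2 arccos(1 − 2y/D) = 2.218 rad. Then A = (D²/8)(θ − sin θ) = 0.6612 m² and P = Dθ/2 = 2.14 m.
Hydraulic radius R = A/P = 0.6612/2.14 = 0.3089 m.
V = (1/n) R^(2/3) √S = (1/0.016) × 0.3089^(2/3) × √0.0078 = 2.523 m/s. Hydraulic depth D_h = A/T = 0.6612/1.728 = 0.3827 m.
Froude number Fr = V/√(g·D_h) = 2.523/√(9.81×0.3827) = 1.3, which is greater than 1, so the flow is supercritical.

supercritical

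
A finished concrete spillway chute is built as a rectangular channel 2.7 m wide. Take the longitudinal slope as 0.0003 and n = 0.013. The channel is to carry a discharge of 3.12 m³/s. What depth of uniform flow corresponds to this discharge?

y_n = 1.18 m

Manning's equation rearranged: A R^(2/3) = nQ / (1·√S) = 0.013 × 3.12 / (√0.0003) = 2.342.
At y = 1.42 m: A R^(2/3) = 3 — too large.
At y = 1.18 m: A R^(2/3) = 2.341 — ≈ 2.342.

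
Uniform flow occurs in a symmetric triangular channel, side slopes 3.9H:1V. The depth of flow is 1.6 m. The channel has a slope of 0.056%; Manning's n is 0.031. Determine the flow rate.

For a triangular section with side slope z = 3.9: A = zy² = 3.9×1.6² = 9.984 m²; P = 2y√(1+z²) = 2×1.6×4.026 = 12.88 m.
Hydraulic radius R = A/P = 9.984/12.88 = 0.7749 m.
Manning's equation: Q = (1/n) A R^(2/3) S^(1/2) = (1/0.031) × 9.984 × 0.7749^(2/3) × 0.00056^(1/2) = 6.43 m³/s.

Q = 6.43 m³/s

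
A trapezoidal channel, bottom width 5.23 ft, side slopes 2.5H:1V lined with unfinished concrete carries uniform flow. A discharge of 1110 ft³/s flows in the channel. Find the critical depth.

At critical depth, Q² T / (g A³) = 1, i.e. A³/T = Q²/g = 1110²/32.2 = 38260.
Trying y = 6.73 ft: A³/T = 84110 — too large.
Trying y = 5.62 ft: A³/T = 38170 — ≈ 38260.

y_c = 5.62 ft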